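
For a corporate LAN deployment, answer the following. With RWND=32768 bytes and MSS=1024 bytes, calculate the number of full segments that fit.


Given: RWND = 32768 bytes, MSS = 1024 bytes
Full segments = floor(RWND / MSS)
Full segments = floor(32768 / 1024)
Full segments = floor(32.0) = 32

32


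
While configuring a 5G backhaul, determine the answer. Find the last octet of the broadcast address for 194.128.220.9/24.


Given: IP = 194.128.220.9, prefix = /24
Host bits = 32 - 24 = 8
Network last octet = 9 AND mask = 0
Host part size = 2^8 - 1 = 255
Broadcast last octet = 0 OR 255 = 255

255


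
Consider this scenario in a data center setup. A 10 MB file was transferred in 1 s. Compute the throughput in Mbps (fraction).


Given: file = 10 MB, time = 1 s
File in Mb = 10 * 8 = 80 Mb
Throughput = 80 / 1 Mbps
Throughput = 80 Mbps

80


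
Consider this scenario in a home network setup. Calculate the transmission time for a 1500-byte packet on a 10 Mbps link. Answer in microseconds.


Given: packet = 1500 bytes, bandwidth = 10 Mbps
Packet in bits = 1500 * 8 = 12000 bits
Bandwidth = 10 * 10^6 = 10000000 bps
Time = 12000 / 10000000 seconds
Time in us = 12000 * 10^6 / 10000000 = 1200

1200


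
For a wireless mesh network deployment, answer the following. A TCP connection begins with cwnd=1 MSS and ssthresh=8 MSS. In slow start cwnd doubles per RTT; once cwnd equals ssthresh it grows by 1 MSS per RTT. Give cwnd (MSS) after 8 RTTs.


RTT 0: cwnd = 1 MSS (initial)
RTT 1: cwnd = 2 MSS (slow start, doubled)
RTT 2: cwnd = 4 MSS (slow start, doubled)
RTT 3: cwnd = 8 MSS (slow start, doubled)
RTT 4: cwnd = 9 MSS (congestion avoidance, +1)
RTT 5: cwnd = 10 MSS (congestion avoidance, +1)
RTT 6: cwnd = 11 MSS (congestion avoidance, +1)
RTT 7: cwnd = 12 MSS (congestion avoidance, +1)
RTT 8: cwnd = 13 MSS (congestion avoidance, +1)

13


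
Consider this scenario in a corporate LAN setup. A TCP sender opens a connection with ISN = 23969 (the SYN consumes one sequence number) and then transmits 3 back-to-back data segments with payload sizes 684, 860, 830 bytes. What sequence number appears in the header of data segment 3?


The SYN occupies sequence number ISN = 23969, so the first data byte is ISN + 1 = 23970.
SEQ of data segment i = (ISN + 1) + sum of payload sizes of segments 1..i-1.
Segment 1: SEQ = 23970, payload = 684 bytes
Segment 2: SEQ = 24654, payload = 860 bytes
Segment 3: SEQ = 25514, payload = 830 bytes
SEQ of segment 3 = 23970 + 684 + 860 = 25514

25514


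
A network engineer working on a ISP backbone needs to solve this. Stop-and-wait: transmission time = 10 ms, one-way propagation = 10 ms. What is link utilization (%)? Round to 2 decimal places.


Given: Ttrans = 10 ms, Tprop = 10 ms
RTT = 2 * Tprop = 2 * 10 = 20 ms
U = Ttrans / (Ttrans + RTT)
U = 10 / (10 + 20)
U = 10 / 30 = 0.333333
U% = 33.33%

33.33


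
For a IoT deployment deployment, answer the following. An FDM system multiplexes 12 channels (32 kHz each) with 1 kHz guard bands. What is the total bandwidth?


Given: 12 channels, 32 kHz each, guard = 1 kHz
Channel bandwidth = 12 * 32 = 384 kHz
Guard bands = 11 gaps * 1 kHz = 11 kHz
Total = 384 + 11 = 395 kHz

395


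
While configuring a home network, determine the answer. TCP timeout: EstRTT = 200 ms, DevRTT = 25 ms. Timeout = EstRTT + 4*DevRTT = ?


Given: EstRTT = 200 ms, DevRTT = 25 ms
Timeout = EstRTT + 4 * DevRTT
4 * DevRTT = 4 * 25 = 100
Timeout = 200 + 100 = 300 ms

300


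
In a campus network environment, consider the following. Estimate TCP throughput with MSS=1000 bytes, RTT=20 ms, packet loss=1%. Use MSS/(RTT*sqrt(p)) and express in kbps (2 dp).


Given: MSS = 1000 bytes, RTT = 20 ms, loss = 1%
RTT in seconds = 20 / 1000 = 0.02
Loss rate = 1% = 0.01
sqrt(loss) = sqrt(0.01) = 0.1
Throughput (bytes/s) = 1000 / (0.02 * 0.1) = 500000.0000
Throughput (kbps) = 500000.0000 * 8 / 1000 = 4000.000000 -> 4000.00 kbps (2 dp)

4000.00


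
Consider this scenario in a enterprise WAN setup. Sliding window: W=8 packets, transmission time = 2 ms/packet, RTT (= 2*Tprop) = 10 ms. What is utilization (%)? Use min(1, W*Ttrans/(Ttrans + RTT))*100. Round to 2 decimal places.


Given: W = 8, Ttrans = 2 ms, RTT = 10 ms (= 2 * Tprop, Tprop = 5 ms)
Cycle time = Ttrans + RTT = 2 + 10 = 12 ms (first packet sent until its ACK returns)
W * Ttrans = 8 * 2 = 16 ms of sending per cycle
W * Ttrans / (Ttrans + RTT) = 16 / 12 = 1.333333
U = min(1, 1.333333) = 1.000000
U% = 100.00%

100.00


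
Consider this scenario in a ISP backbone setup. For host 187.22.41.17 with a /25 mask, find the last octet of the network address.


Given: IP = 187.22.41.17, prefix = /25
Subnet mask = 255.255.255.128
Last octet of IP: 17
Last octet of mask: 128
Network last octet = 17 AND 128 = 0

0


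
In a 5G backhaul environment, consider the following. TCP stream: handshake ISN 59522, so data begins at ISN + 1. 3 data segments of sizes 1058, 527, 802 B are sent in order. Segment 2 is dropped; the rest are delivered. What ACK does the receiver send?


SYN uses sequence number 59522; first data byte = ISN + 1 = 59523.
Segment 1: SEQ = 59523, len = 1058 B, covers [59523, 60580]
Segment 2: SEQ = 60581, len = 527 B, covers [60581, 61107] [LOST]
Segment 3: SEQ = 61108, len = 802 B, covers [61108, 61909]
In-order data received: bytes [59523, 60580] (segments 1..1).
Segment 2 missing -> gap begins at byte 60581; later segments buffered out of order.
Cumulative ACK = next expected in-order byte = 59523 + 1058 = 60581

60581


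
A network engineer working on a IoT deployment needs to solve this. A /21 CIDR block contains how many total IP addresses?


Given: CIDR prefix /21
Host bits = 32 - 21 = 11
Total addresses = 2^11 = 2048

2048


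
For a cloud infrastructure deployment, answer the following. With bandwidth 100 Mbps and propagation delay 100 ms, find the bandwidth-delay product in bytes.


Given: bandwidth = 100 Mbps, delay = 100 ms
BDP in bits = 100 * 10^6 * 100 / 1000
BDP in bits = 10000000
BDP in bytes = 10000000 / 8 = 1250000

1250000


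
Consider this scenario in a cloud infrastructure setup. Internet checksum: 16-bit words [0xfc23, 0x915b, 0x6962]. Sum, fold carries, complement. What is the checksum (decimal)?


Given words: [0xfc23, 0x915b, 0x6962]
Step 1: Sum all words
Raw sum = 64547 + 37211 + 26978 = 128736
Step 2: Fold carry: (63200 + 1) = 63201
One's complement = ~63201 & 0xFFFF = 2334

2334


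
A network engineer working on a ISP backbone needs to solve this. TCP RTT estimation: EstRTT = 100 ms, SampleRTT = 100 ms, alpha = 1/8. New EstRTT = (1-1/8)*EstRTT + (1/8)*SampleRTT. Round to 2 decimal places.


Given: EstRTT = 100 ms, SampleRTT = 100 ms, alpha = 1/8
New EstRTT = (1 - alpha) * EstRTT + alpha * SampleRTT
(7/8) * 100 = 87.5
(1/8) * 100 = 12.5
New EstRTT = 87.5 + 12.5 = 100 ms -> 100.00 ms (2 dp)

100.00


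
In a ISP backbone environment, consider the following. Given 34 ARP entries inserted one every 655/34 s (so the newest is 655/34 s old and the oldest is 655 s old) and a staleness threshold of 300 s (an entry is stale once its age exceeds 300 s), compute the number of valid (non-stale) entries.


Ages are k * 655/34 s for k = 1..34 (spacing = 19.2647 s).
Entry k is valid iff k * 655/34 <= 300 iff k <= 34 * 300 / 655 = 15.5725
n_valid = floor(15.5725) = 15
(n_stale = 34 - 15 = 19)

15


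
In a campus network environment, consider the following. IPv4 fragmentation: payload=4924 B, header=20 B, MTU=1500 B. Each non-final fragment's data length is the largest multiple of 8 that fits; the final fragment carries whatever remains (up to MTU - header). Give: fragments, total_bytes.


Max data per non-final fragment = floor((MTU - header)/8)*8 = floor((1500 - 20)/8)*8 = floor(1480/8)*8 = 1480 B
Final fragment needs no 8-byte alignment: it can carry up to MTU - header = 1480 B
Non-final fragments needed = ceil((payload - 1480) / 1480) = ceil(3444/1480) = ceil(2.3270) = 3
Number of fragments = 3 + 1 = 4
Fragment sizes (data): 3 * 1480 B + 484 B (last, 484 <= 1480 OK)
Total bytes sent = payload + n_frags * header = 4924 + 4*20 = 4924 + 80 = 5004 B

4, 5004


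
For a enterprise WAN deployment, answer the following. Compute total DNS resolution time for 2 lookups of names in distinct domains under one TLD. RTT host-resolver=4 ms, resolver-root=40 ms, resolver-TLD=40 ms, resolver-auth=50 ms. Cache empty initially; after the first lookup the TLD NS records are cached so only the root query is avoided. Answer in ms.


Lookup 1 (cold cache): local + root + TLD + auth = 4 + 40 + 40 + 50 = 134 ms
Lookups 2..2 (TLD NS cached -> skip root; new domain -> still ask TLD and auth): local + TLD + auth = 4 + 40 + 50 = 94 ms each
Remaining 1 lookups: 1 * 94 = 94 ms
Total = 134 + 94 = 228 ms

228


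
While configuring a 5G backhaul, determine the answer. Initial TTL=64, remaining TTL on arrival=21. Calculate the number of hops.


Given: initial TTL = 64, received TTL = 21
Hops = initial TTL - received TTL
Hops = 64 - 21 = 43

43


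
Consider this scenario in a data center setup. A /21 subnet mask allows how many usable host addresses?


Given: subnet mask /21
Host bits = 32 - 21 = 11
Total addresses = 2^11 = 2048
Usable hosts = 2048 - 2 (network + broadcast) = 2046

2046


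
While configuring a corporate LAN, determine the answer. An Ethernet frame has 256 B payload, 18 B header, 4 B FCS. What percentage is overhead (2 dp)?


Given: payload = 256 B, header = 18 B, trailer = 4 B
Overhead bytes = header + trailer = 18 + 4 = 22
Total frame = payload + overhead = 256 + 22 = 278
Overhead % = 22 / 278 * 100 = 7.9137% -> 7.91% (2 dp)

7.91


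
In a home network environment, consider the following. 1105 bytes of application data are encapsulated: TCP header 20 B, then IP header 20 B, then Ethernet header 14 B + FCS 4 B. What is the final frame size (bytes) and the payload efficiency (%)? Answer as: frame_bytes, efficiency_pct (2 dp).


TCP segment = 1105 + 20 = 1125 B
IP packet = 1125 + 20 = 1145 B
Ethernet frame = 1145 + 14 + 4 = 1163 B
Efficiency = app / frame = 1105 / 1163 = 0.950129 = 95.0129% -> 95.01% (2 dp)

1163, 95.01


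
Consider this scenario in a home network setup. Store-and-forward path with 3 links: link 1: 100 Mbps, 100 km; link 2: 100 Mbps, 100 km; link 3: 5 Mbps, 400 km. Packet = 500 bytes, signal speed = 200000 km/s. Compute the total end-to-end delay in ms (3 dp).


Packet = 500 bytes = 4000 bits. Store-and-forward: sum (t_trans + t_prop) per link.
Link 1: t_trans = 4000/(100*10^6) s = 0.0400 ms; t_prop = 100/200000 s = 0.5000 ms; subtotal = 0.5400 ms
Link 2: t_trans = 4000/(100*10^6) s = 0.0400 ms; t_prop = 100/200000 s = 0.5000 ms; subtotal = 0.5400 ms
Link 3: t_trans = 4000/(5*10^6) s = 0.8000 ms; t_prop = 400/200000 s = 2.0000 ms; subtotal = 2.8000 ms
End-to-end = 0.5400 + 0.5400 + 2.8000 = 3.8800 ms -> 3.880 ms (3 dp)

3.880


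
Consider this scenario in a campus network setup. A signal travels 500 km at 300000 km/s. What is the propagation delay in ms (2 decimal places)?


Given: distance = 500 km, speed = 300000 km/s
Delay = distance / speed = 500 / 300000 seconds
Delay in ms = 500 * 1000 / 300000
Delay = 1.6667 ms
Rounded to 2 dp = 1.67 ms

1.67


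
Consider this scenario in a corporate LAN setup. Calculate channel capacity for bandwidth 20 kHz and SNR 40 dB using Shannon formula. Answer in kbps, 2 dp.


Given: B = 20 kHz, SNR = 40 dB
SNR linear = 10^(40/10) = 10000
1 + SNR = 10001
log2(10001) = 13.2878566418
C = 20 * 1000 * 13.2878566418 = 265757.1328 bps
C = 265.757133 kbps -> 265.76 kbps (2 dp)

265.76


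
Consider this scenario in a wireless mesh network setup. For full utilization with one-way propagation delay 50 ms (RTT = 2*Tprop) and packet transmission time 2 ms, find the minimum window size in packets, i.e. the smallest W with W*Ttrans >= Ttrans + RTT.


Given: Ttrans = 2 ms, RTT = 100 ms (= 2 * Tprop, Tprop = 50 ms)
Time until first ACK returns = Ttrans + RTT = 2 + 100 = 102 ms
Need W * Ttrans >= Ttrans + RTT  ->  W >= (Ttrans + RTT) / Ttrans
(Ttrans + RTT) / Ttrans = 102 / 2 = 51
W_min = ceil(51) = 51

51


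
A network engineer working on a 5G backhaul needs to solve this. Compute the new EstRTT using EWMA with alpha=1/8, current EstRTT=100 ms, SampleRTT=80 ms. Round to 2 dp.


Given: EstRTT = 100 ms, SampleRTT = 80 ms, alpha = 1/8
New EstRTT = (1 - alpha) * EstRTT + alpha * SampleRTT
(7/8) * 100 = 87.5
(1/8) * 80 = 10
New EstRTT = 87.5 + 10 = 97.5 ms -> 97.50 ms (2 dp)

97.50


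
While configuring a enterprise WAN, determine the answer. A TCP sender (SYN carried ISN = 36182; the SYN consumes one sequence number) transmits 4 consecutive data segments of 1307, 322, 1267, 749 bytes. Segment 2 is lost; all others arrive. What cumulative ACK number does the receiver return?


SYN uses sequence number 36182; first data byte = ISN + 1 = 36183.
Segment 1: SEQ = 36183, len = 1307 B, covers [36183, 37489]
Segment 2: SEQ = 37490, len = 322 B, covers [37490, 37811] [LOST]
Segment 3: SEQ = 37812, len = 1267 B, covers [37812, 39078]
Segment 4: SEQ = 39079, len = 749 B, covers [39079, 39827]
In-order data received: bytes [36183, 37489] (segments 1..1).
Segment 2 missing -> gap begins at byte 37490; later segments buffered out of order.
Cumulative ACK = next expected in-order byte = 36183 + 1307 = 37490

37490


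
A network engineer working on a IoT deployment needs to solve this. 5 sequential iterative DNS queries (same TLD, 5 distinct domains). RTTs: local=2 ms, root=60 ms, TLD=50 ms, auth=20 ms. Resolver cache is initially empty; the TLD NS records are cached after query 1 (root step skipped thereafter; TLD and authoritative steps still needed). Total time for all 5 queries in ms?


Lookup 1 (cold cache): local + root + TLD + auth = 2 + 60 + 50 + 20 = 132 ms
Lookups 2..5 (TLD NS cached -> skip root; new domain -> still ask TLD and auth): local + TLD + auth = 2 + 50 + 20 = 72 ms each
Remaining 4 lookups: 4 * 72 = 288 ms
Total = 132 + 288 = 420 ms

420


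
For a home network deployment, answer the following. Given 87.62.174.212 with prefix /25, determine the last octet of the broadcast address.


Given: IP = 87.62.174.212, prefix = /25
Host bits = 32 - 25 = 7
Network last octet = 212 AND mask = 128
Host part size = 2^7 - 1 = 127
Broadcast last octet = 128 OR 127 = 255

255


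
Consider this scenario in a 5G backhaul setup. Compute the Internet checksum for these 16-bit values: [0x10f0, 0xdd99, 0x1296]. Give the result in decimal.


Given words: [0x10f0, 0xdd99, 0x1296]
Step 1: Sum all words
Raw sum = 4336 + 56729 + 4758 = 65823
Step 2: Fold carry: (287 + 1) = 288
One's complement = ~288 & 0xFFFF = 65247

65247


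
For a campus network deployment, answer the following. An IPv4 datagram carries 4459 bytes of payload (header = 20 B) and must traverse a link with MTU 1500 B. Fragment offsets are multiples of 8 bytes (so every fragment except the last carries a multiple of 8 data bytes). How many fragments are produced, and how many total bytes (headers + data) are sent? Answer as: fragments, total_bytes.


Max data per non-final fragment = floor((MTU - header)/8)*8 = floor((1500 - 20)/8)*8 = floor(1480/8)*8 = 1480 B
Final fragment needs no 8-byte alignment: it can carry up to MTU - header = 1480 B
Non-final fragments needed = ceil((payload - 1480) / 1480) = ceil(2979/1480) = ceil(2.0128) = 3
Number of fragments = 3 + 1 = 4
Fragment sizes (data): 3 * 1480 B + 19 B (last, 19 <= 1480 OK)
Total bytes sent = payload + n_frags * header = 4459 + 4*20 = 4459 + 80 = 4539 B

4, 4539


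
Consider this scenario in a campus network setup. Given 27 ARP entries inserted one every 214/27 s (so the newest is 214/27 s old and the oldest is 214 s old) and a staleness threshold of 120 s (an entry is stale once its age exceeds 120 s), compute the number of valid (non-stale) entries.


Ages are k * 214/27 s for k = 1..27 (spacing = 7.9259 s).
Entry k is valid iff k * 214/27 <= 120 iff k <= 27 * 120 / 214 = 15.1402
n_valid = floor(15.1402) = 15
(n_stale = 27 - 15 = 12)

15


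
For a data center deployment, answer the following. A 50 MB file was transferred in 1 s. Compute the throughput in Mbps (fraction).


Given: file = 50 MB, time = 1 s
File in Mb = 50 * 8 = 400 Mb
Throughput = 400 / 1 Mbps
Throughput = 400 Mbps

400


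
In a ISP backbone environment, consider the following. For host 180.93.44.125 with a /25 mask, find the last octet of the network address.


Given: IP = 180.93.44.125, prefix = /25
Subnet mask = 255.255.255.128
Last octet of IP: 125
Last octet of mask: 128
Network last octet = 125 AND 128 = 0

0


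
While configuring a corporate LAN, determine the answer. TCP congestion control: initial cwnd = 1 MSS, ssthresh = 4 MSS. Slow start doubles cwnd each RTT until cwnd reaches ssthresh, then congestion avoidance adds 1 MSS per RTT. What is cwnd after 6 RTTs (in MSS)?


RTT 0: cwnd = 1 MSS (initial)
RTT 1: cwnd = 2 MSS (slow start, doubled)
RTT 2: cwnd = 4 MSS (slow start, doubled)
RTT 3: cwnd = 5 MSS (congestion avoidance, +1)
RTT 4: cwnd = 6 MSS (congestion avoidance, +1)
RTT 5: cwnd = 7 MSS (congestion avoidance, +1)
RTT 6: cwnd = 8 MSS (congestion avoidance, +1)

8


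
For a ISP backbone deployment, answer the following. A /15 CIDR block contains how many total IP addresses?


Given: CIDR prefix /15
Host bits = 32 - 15 = 17
Total addresses = 2^17 = 131072

131072


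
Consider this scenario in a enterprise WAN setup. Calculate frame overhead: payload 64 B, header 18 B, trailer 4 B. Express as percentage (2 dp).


Given: payload = 64 B, header = 18 B, trailer = 4 B
Overhead bytes = header + trailer = 18 + 4 = 22
Total frame = payload + overhead = 64 + 22 = 86
Overhead % = 22 / 86 * 100 = 25.5814% -> 25.58% (2 dp)

25.58


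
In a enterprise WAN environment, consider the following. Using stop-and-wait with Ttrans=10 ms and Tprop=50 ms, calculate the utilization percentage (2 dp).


Given: Ttrans = 10 ms, Tprop = 50 ms
RTT = 2 * Tprop = 2 * 50 = 100 ms
U = Ttrans / (Ttrans + RTT)
U = 10 / (10 + 100)
U = 10 / 110 = 0.090909
U% = 9.09%

9.09


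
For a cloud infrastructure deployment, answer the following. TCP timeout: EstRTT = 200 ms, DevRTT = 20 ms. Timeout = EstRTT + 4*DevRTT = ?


Given: EstRTT = 200 ms, DevRTT = 20 ms
Timeout = EstRTT + 4 * DevRTT
4 * DevRTT = 4 * 20 = 80
Timeout = 200 + 80 = 280 ms

280


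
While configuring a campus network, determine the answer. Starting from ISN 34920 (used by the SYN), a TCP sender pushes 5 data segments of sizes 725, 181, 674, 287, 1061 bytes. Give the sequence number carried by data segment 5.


The SYN occupies sequence number ISN = 34920, so the first data byte is ISN + 1 = 34921.
SEQ of data segment i = (ISN + 1) + sum of payload sizes of segments 1..i-1.
Segment 1: SEQ = 34921, payload = 725 bytes
Segment 2: SEQ = 35646, payload = 181 bytes
Segment 3: SEQ = 35827, payload = 674 bytes
Segment 4: SEQ = 36501, payload = 287 bytes
Segment 5: SEQ = 36788, payload = 1061 bytes
SEQ of segment 5 = 34921 + 725 + 181 + 674 + 287 = 36788

36788


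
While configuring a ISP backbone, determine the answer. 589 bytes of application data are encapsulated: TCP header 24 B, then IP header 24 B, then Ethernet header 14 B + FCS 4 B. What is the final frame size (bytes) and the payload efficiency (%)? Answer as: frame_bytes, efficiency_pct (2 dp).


TCP segment = 589 + 24 = 613 B
IP packet = 613 + 24 = 637 B
Ethernet frame = 637 + 14 + 4 = 655 B
Efficiency = app / frame = 589 / 655 = 0.899237 = 89.9237% -> 89.92% (2 dp)

655, 89.92


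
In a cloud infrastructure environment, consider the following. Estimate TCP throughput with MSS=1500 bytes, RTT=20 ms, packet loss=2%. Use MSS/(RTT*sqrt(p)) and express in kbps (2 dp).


Given: MSS = 1500 bytes, RTT = 20 ms, loss = 2%
RTT in seconds = 20 / 1000 = 0.02
Loss rate = 2% = 0.02
sqrt(loss) = sqrt(0.02) = 0.141421356237
Throughput (bytes/s) = 1500 / (0.02 * 0.141421356237) = 530330.0859
Throughput (kbps) = 530330.0859 * 8 / 1000 = 4242.640687 -> 4242.64 kbps (2 dp)

4242.64


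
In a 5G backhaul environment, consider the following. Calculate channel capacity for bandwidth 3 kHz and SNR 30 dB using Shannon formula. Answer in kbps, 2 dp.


Given: B = 3 kHz, SNR = 30 dB
SNR linear = 10^(30/10) = 1000
1 + SNR = 1001
log2(1001) = 9.9672262588
C = 3 * 1000 * 9.9672262588 = 29901.6788 bps
C = 29.901679 kbps -> 29.90 kbps (2 dp)

29.90


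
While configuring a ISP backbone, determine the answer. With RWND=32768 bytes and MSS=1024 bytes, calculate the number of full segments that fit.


Given: RWND = 32768 bytes, MSS = 1024 bytes
Full segments = floor(RWND / MSS)
Full segments = floor(32768 / 1024)
Full segments = floor(32.0) = 32

32


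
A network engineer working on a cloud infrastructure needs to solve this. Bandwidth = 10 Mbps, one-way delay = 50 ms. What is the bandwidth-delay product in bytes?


Given: bandwidth = 10 Mbps, delay = 50 ms
BDP in bits = 10 * 10^6 * 50 / 1000
BDP in bits = 500000
BDP in bytes = 500000 / 8 = 62500

62500


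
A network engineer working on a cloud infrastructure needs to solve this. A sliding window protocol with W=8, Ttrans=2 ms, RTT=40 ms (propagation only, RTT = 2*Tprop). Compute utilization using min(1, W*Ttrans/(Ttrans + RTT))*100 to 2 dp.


Given: W = 8, Ttrans = 2 ms, RTT = 40 ms (= 2 * Tprop, Tprop = 20 ms)
Cycle time = Ttrans + RTT = 2 + 40 = 42 ms (first packet sent until its ACK returns)
W * Ttrans = 8 * 2 = 16 ms of sending per cycle
W * Ttrans / (Ttrans + RTT) = 16 / 42 = 0.380952
U = min(1, 0.380952) = 0.380952
U% = 38.10%

38.10


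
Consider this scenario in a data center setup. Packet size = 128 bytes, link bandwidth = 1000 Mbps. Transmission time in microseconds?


Given: packet = 128 bytes, bandwidth = 1000 Mbps
Packet in bits = 128 * 8 = 1024 bits
Bandwidth = 1000 * 10^6 = 1000000000 bps
Time = 1024 / 1000000000 seconds
Time in us = 1024 * 10^6 / 1000000000 = 1.024

1.024


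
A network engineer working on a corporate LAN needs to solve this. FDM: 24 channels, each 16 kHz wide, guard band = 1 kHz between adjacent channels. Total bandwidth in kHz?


Given: 24 channels, 16 kHz each, guard = 1 kHz
Channel bandwidth = 24 * 16 = 384 kHz
Guard bands = 23 gaps * 1 kHz = 23 kHz
Total = 384 + 23 = 407 kHz

407


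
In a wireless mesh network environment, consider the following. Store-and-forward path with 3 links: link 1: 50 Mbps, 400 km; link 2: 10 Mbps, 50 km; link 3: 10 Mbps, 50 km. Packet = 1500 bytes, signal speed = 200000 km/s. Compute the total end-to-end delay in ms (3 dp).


Packet = 1500 bytes = 12000 bits. Store-and-forward: sum (t_trans + t_prop) per link.
Link 1: t_trans = 12000/(50*10^6) s = 0.2400 ms; t_prop = 400/200000 s = 2.0000 ms; subtotal = 2.2400 ms
Link 2: t_trans = 12000/(10*10^6) s = 1.2000 ms; t_prop = 50/200000 s = 0.2500 ms; subtotal = 1.4500 ms
Link 3: t_trans = 12000/(10*10^6) s = 1.2000 ms; t_prop = 50/200000 s = 0.2500 ms; subtotal = 1.4500 ms
End-to-end = 2.2400 + 1.4500 + 1.4500 = 5.1400 ms -> 5.140 ms (3 dp)

5.140


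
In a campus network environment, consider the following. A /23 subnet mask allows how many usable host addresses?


Given: subnet mask /23
Host bits = 32 - 23 = 9
Total addresses = 2^9 = 512
Usable hosts = 512 - 2 (network + broadcast) = 510

510


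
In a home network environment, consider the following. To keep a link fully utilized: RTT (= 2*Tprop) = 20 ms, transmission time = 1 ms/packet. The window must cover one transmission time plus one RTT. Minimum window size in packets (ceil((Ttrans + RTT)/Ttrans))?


Given: Ttrans = 1 ms, RTT = 20 ms (= 2 * Tprop, Tprop = 10 ms)
Time until first ACK returns = Ttrans + RTT = 1 + 20 = 21 ms
Need W * Ttrans >= Ttrans + RTT  ->  W >= (Ttrans + RTT) / Ttrans
(Ttrans + RTT) / Ttrans = 21 / 1 = 21
W_min = ceil(21) = 21

21


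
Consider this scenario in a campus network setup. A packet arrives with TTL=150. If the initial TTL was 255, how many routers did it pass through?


Given: initial TTL = 255, received TTL = 150
Hops = initial TTL - received TTL
Hops = 255 - 150 = 105

105


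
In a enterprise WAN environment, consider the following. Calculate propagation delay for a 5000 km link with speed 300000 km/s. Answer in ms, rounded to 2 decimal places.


Given: distance = 5000 km, speed = 300000 km/s
Delay = distance / speed = 5000 / 300000 seconds
Delay in ms = 5000 * 1000 / 300000
Delay = 16.6667 ms
Rounded to 2 dp = 16.67 ms

16.67


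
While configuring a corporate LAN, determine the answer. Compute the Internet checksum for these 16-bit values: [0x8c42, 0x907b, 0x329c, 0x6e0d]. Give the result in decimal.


Given words: [0x8c42, 0x907b, 0x329c, 0x6e0d]
Step 1: Sum all words
Raw sum = 35906 + 36987 + 12956 + 28173 = 114022
Step 2: Fold carry: (48486 + 1) = 48487
One's complement = ~48487 & 0xFFFF = 17048

17048


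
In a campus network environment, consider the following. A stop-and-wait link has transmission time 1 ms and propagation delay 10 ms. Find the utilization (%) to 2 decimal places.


Given: Ttrans = 1 ms, Tprop = 10 ms
RTT = 2 * Tprop = 2 * 10 = 20 ms
U = Ttrans / (Ttrans + RTT)
U = 1 / (1 + 20)
U = 1 / 21 = 0.047619
U% = 4.76%

4.76


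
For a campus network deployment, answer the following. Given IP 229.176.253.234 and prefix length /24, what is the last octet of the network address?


Given: IP = 229.176.253.234, prefix = /24
Subnet mask = 255.255.255.0
Last octet of IP: 234
Last octet of mask: 0
Network last octet = 234 AND 0 = 0

0


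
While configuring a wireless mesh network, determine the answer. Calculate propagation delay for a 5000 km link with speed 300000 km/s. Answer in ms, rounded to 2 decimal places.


Given: distance = 5000 km, speed = 300000 km/s
Delay = distance / speed = 5000 / 300000 seconds
Delay in ms = 5000 * 1000 / 300000
Delay = 16.6667 ms
Rounded to 2 dp = 16.67 ms

16.67


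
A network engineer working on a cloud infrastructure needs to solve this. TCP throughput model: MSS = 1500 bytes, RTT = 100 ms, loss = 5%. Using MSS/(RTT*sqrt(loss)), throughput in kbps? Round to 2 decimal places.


Given: MSS = 1500 bytes, RTT = 100 ms, loss = 5%
RTT in seconds = 100 / 1000 = 0.1
Loss rate = 5% = 0.05
sqrt(loss) = sqrt(0.05) = 0.223606797750
Throughput (bytes/s) = 1500 / (0.1 * 0.223606797750) = 67082.0393
Throughput (kbps) = 67082.0393 * 8 / 1000 = 536.656315 -> 536.66 kbps (2 dp)

536.66


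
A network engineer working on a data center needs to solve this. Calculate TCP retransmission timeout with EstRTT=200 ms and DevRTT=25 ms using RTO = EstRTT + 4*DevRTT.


Given: EstRTT = 200 ms, DevRTT = 25 ms
Timeout = EstRTT + 4 * DevRTT
4 * DevRTT = 4 * 25 = 100
Timeout = 200 + 100 = 300 ms

300


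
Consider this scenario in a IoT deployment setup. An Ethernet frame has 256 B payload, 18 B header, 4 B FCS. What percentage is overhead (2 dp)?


Given: payload = 256 B, header = 18 B, trailer = 4 B
Overhead bytes = header + trailer = 18 + 4 = 22
Total frame = payload + overhead = 256 + 22 = 278
Overhead % = 22 / 278 * 100 = 7.9137% -> 7.91% (2 dp)

7.91


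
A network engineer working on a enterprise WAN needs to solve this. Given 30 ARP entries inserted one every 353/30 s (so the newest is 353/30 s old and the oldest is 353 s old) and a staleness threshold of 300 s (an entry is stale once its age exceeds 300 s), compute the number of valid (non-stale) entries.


Ages are k * 353/30 s for k = 1..30 (spacing = 11.7667 s).
Entry k is valid iff k * 353/30 <= 300 iff k <= 30 * 300 / 353 = 25.4958
n_valid = floor(25.4958) = 25
(n_stale = 30 - 25 = 5)

25


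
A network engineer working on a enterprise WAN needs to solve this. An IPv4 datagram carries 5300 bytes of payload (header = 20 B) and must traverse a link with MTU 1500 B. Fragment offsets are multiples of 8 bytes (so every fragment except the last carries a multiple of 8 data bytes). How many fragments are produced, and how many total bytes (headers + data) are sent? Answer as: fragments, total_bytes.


Max data per non-final fragment = floor((MTU - header)/8)*8 = floor((1500 - 20)/8)*8 = floor(1480/8)*8 = 1480 B
Final fragment needs no 8-byte alignment: it can carry up to MTU - header = 1480 B
Non-final fragments needed = ceil((payload - 1480) / 1480) = ceil(3820/1480) = ceil(2.5811) = 3
Number of fragments = 3 + 1 = 4
Fragment sizes (data): 3 * 1480 B + 860 B (last, 860 <= 1480 OK)
Total bytes sent = payload + n_frags * header = 5300 + 4*20 = 5300 + 80 = 5380 B

4, 5380


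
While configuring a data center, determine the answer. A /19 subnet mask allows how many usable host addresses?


Given: subnet mask /19
Host bits = 32 - 19 = 13
Total addresses = 2^13 = 8192
Usable hosts = 8192 - 2 (network + broadcast) = 8190

8190


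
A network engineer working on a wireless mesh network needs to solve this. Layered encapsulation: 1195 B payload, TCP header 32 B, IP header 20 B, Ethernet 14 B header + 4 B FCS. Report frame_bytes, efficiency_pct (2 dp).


TCP segment = 1195 + 32 = 1227 B
IP packet = 1227 + 20 = 1247 B
Ethernet frame = 1247 + 14 + 4 = 1265 B
Efficiency = app / frame = 1195 / 1265 = 0.944664 = 94.4664% -> 94.47% (2 dp)

1265, 94.47


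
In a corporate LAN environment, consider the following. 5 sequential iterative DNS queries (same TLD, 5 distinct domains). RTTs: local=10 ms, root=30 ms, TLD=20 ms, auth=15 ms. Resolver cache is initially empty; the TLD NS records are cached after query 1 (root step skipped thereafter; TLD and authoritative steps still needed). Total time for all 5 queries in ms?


Lookup 1 (cold cache): local + root + TLD + auth = 10 + 30 + 20 + 15 = 75 ms
Lookups 2..5 (TLD NS cached -> skip root; new domain -> still ask TLD and auth): local + TLD + auth = 10 + 20 + 15 = 45 ms each
Remaining 4 lookups: 4 * 45 = 180 ms
Total = 75 + 180 = 255 ms

255


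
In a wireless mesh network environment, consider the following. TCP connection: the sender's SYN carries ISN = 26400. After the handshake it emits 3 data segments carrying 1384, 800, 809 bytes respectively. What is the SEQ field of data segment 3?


The SYN occupies sequence number ISN = 26400, so the first data byte is ISN + 1 = 26401.
SEQ of data segment i = (ISN + 1) + sum of payload sizes of segments 1..i-1.
Segment 1: SEQ = 26401, payload = 1384 bytes
Segment 2: SEQ = 27785, payload = 800 bytes
Segment 3: SEQ = 28585, payload = 809 bytes
SEQ of segment 3 = 26401 + 1384 + 800 = 28585

28585


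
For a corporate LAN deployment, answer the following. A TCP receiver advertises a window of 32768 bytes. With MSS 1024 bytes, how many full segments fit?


Given: RWND = 32768 bytes, MSS = 1024 bytes
Full segments = floor(RWND / MSS)
Full segments = floor(32768 / 1024)
Full segments = floor(32.0) = 32

32


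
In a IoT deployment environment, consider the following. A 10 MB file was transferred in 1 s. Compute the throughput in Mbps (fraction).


Given: file = 10 MB, time = 1 s
File in Mb = 10 * 8 = 80 Mb
Throughput = 80 / 1 Mbps
Throughput = 80 Mbps

80


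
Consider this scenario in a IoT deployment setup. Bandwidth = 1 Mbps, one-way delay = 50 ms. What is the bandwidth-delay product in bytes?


Given: bandwidth = 1 Mbps, delay = 50 ms
BDP in bits = 1 * 10^6 * 50 / 1000
BDP in bits = 50000
BDP in bytes = 50000 / 8 = 6250

6250


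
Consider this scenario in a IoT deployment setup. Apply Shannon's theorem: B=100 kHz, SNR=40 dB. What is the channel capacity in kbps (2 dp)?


Given: B = 100 kHz, SNR = 40 dB
SNR linear = 10^(40/10) = 10000
1 + SNR = 10001
log2(10001) = 13.2878566418
C = 100 * 1000 * 13.2878566418 = 1328785.6642 bps
C = 1328.785664 kbps -> 1328.79 kbps (2 dp)

1328.79


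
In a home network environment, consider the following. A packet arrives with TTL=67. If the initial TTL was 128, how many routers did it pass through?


Given: initial TTL = 128, received TTL = 67
Hops = initial TTL - received TTL
Hops = 128 - 67 = 61

61


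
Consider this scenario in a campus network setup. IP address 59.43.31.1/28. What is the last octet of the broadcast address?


Given: IP = 59.43.31.1, prefix = /28
Host bits = 32 - 28 = 4
Network last octet = 1 AND mask = 0
Host part size = 2^4 - 1 = 15
Broadcast last octet = 0 OR 15 = 15

15


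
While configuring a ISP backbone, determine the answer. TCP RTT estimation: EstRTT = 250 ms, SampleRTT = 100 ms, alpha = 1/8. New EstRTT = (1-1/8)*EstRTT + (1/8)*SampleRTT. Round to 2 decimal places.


Given: EstRTT = 250 ms, SampleRTT = 100 ms, alpha = 1/8
New EstRTT = (1 - alpha) * EstRTT + alpha * SampleRTT
(7/8) * 250 = 218.75
(1/8) * 100 = 12.5
New EstRTT = 218.75 + 12.5 = 231.25 ms -> 231.25 ms (2 dp)

231.25


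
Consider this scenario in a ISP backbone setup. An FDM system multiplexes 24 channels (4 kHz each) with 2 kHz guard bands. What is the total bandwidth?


Given: 24 channels, 4 kHz each, guard = 2 kHz
Channel bandwidth = 24 * 4 = 96 kHz
Guard bands = 23 gaps * 2 kHz = 46 kHz
Total = 96 + 46 = 142 kHz

142


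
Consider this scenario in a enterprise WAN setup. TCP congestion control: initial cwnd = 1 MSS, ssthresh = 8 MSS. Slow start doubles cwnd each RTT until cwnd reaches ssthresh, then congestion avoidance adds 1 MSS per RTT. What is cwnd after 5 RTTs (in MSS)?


RTT 0: cwnd = 1 MSS (initial)
RTT 1: cwnd = 2 MSS (slow start, doubled)
RTT 2: cwnd = 4 MSS (slow start, doubled)
RTT 3: cwnd = 8 MSS (slow start, doubled)
RTT 4: cwnd = 9 MSS (congestion avoidance, +1)
RTT 5: cwnd = 10 MSS (congestion avoidance, +1)

10


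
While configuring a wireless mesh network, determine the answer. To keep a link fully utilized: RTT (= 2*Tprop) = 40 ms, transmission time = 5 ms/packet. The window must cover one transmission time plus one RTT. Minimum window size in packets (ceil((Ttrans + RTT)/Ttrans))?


Given: Ttrans = 5 ms, RTT = 40 ms (= 2 * Tprop, Tprop = 20 ms)
Time until first ACK returns = Ttrans + RTT = 5 + 40 = 45 ms
Need W * Ttrans >= Ttrans + RTT  ->  W >= (Ttrans + RTT) / Ttrans
(Ttrans + RTT) / Ttrans = 45 / 5 = 9
W_min = ceil(9) = 9

9


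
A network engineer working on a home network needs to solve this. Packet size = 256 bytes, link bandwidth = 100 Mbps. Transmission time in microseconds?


Given: packet = 256 bytes, bandwidth = 100 Mbps
Packet in bits = 256 * 8 = 2048 bits
Bandwidth = 100 * 10^6 = 100000000 bps
Time = 2048 / 100000000 seconds
Time in us = 2048 * 10^6 / 100000000 = 20.48

20.48


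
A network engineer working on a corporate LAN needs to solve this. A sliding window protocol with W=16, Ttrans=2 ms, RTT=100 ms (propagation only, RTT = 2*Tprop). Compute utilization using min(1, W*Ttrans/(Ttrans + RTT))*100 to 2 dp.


Given: W = 16, Ttrans = 2 ms, RTT = 100 ms (= 2 * Tprop, Tprop = 50 ms)
Cycle time = Ttrans + RTT = 2 + 100 = 102 ms (first packet sent until its ACK returns)
W * Ttrans = 16 * 2 = 32 ms of sending per cycle
W * Ttrans / (Ttrans + RTT) = 32 / 102 = 0.313725
U = min(1, 0.313725) = 0.313725
U% = 31.37%

31.37


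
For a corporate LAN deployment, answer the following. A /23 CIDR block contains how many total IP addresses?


Given: CIDR prefix /23
Host bits = 32 - 23 = 9
Total addresses = 2^9 = 512

512


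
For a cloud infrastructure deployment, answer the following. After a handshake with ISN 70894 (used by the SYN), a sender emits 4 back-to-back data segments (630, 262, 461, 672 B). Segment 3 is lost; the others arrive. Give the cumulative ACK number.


SYN uses sequence number 70894; first data byte = ISN + 1 = 70895.
Segment 1: SEQ = 70895, len = 630 B, covers [70895, 71524]
Segment 2: SEQ = 71525, len = 262 B, covers [71525, 71786]
Segment 3: SEQ = 71787, len = 461 B, covers [71787, 72247] [LOST]
Segment 4: SEQ = 72248, len = 672 B, covers [72248, 72919]
In-order data received: bytes [70895, 71786] (segments 1..2).
Segment 3 missing -> gap begins at byte 71787; later segments buffered out of order.
Cumulative ACK = next expected in-order byte = 70895 + 630 + 262 = 71787

71787


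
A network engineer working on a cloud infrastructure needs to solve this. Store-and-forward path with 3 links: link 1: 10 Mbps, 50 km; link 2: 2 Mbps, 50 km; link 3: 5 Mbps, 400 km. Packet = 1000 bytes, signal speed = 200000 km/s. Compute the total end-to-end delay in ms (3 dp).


Packet = 1000 bytes = 8000 bits. Store-and-forward: sum (t_trans + t_prop) per link.
Link 1: t_trans = 8000/(10*10^6) s = 0.8000 ms; t_prop = 50/200000 s = 0.2500 ms; subtotal = 1.0500 ms
Link 2: t_trans = 8000/(2*10^6) s = 4.0000 ms; t_prop = 50/200000 s = 0.2500 ms; subtotal = 4.2500 ms
Link 3: t_trans = 8000/(5*10^6) s = 1.6000 ms; t_prop = 400/200000 s = 2.0000 ms; subtotal = 3.6000 ms
End-to-end = 1.0500 + 4.2500 + 3.6000 = 8.9000 ms -> 8.900 ms (3 dp)

8.900


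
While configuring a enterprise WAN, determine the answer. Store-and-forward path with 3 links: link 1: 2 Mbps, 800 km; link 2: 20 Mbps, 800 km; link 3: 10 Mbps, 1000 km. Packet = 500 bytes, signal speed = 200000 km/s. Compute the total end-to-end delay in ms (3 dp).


Packet = 500 bytes = 4000 bits. Store-and-forward: sum (t_trans + t_prop) per link.
Link 1: t_trans = 4000/(2*10^6) s = 2.0000 ms; t_prop = 800/200000 s = 4.0000 ms; subtotal = 6.0000 ms
Link 2: t_trans = 4000/(20*10^6) s = 0.2000 ms; t_prop = 800/200000 s = 4.0000 ms; subtotal = 4.2000 ms
Link 3: t_trans = 4000/(10*10^6) s = 0.4000 ms; t_prop = 1000/200000 s = 5.0000 ms; subtotal = 5.4000 ms
End-to-end = 6.0000 + 4.2000 + 5.4000 = 15.6000 ms -> 15.600 ms (3 dp)

15.600


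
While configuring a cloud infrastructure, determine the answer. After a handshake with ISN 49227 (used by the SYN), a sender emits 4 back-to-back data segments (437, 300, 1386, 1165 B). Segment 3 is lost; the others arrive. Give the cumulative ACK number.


SYN uses sequence number 49227; first data byte = ISN + 1 = 49228.
Segment 1: SEQ = 49228, len = 437 B, covers [49228, 49664]
Segment 2: SEQ = 49665, len = 300 B, covers [49665, 49964]
Segment 3: SEQ = 49965, len = 1386 B, covers [49965, 51350] [LOST]
Segment 4: SEQ = 51351, len = 1165 B, covers [51351, 52515]
In-order data received: bytes [49228, 49964] (segments 1..2).
Segment 3 missing -> gap begins at byte 49965; later segments buffered out of order.
Cumulative ACK = next expected in-order byte = 49228 + 437 + 300 = 49965

49965


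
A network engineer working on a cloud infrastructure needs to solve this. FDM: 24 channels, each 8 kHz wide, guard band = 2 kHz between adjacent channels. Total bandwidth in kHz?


Given: 24 channels, 8 kHz each, guard = 2 kHz
Channel bandwidth = 24 * 8 = 192 kHz
Guard bands = 23 gaps * 2 kHz = 46 kHz
Total = 192 + 46 = 238 kHz

238


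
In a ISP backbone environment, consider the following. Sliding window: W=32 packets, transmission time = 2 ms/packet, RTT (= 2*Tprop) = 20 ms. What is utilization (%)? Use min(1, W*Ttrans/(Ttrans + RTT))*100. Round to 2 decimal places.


Given: W = 32, Ttrans = 2 ms, RTT = 20 ms (= 2 * Tprop, Tprop = 10 ms)
Cycle time = Ttrans + RTT = 2 + 20 = 22 ms (first packet sent until its ACK returns)
W * Ttrans = 32 * 2 = 64 ms of sending per cycle
W * Ttrans / (Ttrans + RTT) = 64 / 22 = 2.909091
U = min(1, 2.909091) = 1.000000
U% = 100.00%

100.00


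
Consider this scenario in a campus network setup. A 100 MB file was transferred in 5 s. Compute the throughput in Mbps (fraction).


Given: file = 100 MB, time = 5 s
File in Mb = 100 * 8 = 800 Mb
Throughput = 800 / 5 Mbps
Throughput = 160 Mbps

160


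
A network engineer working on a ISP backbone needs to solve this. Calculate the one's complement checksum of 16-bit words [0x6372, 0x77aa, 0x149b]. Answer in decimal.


Given words: [0x6372, 0x77aa, 0x149b]
Step 1: Sum all words
Raw sum = 25458 + 30634 + 5275 = 61367
One's complement = ~61367 & 0xFFFF = 4168

4168


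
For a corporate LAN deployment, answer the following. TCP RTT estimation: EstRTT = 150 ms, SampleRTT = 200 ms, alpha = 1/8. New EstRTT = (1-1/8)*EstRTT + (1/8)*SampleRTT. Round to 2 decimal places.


Given: EstRTT = 150 ms, SampleRTT = 200 ms, alpha = 1/8
New EstRTT = (1 - alpha) * EstRTT + alpha * SampleRTT
(7/8) * 150 = 131.25
(1/8) * 200 = 25
New EstRTT = 131.25 + 25 = 156.25 ms -> 156.25 ms (2 dp)

156.25
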